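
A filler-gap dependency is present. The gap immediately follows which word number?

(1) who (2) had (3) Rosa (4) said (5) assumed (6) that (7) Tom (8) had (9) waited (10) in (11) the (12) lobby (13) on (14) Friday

The displaced element is "who" (word 1).
It is linked across 1 clause boundary (Ø).
It functions as the subject of "assumed", so the gap sits immediately after word 4 ("said").
Base order: Rosa had said who assumed that Tom had waited in the lobby on Friday.

4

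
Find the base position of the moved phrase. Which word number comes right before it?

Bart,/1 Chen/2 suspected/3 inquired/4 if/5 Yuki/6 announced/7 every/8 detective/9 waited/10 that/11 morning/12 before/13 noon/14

3

The displaced element is "Bart" (word 1).
It is linked across 1 clause boundary (Ø).
It functions as the subject of "inquired", so the gap sits immediately after word 3 ("suspected").
Base order: Chen suspected Bart inquired if Yuki announced every detective waited that morning before noon.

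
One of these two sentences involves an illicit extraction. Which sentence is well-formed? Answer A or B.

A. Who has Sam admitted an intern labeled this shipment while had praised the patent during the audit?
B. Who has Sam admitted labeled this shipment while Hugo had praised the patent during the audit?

In A, the wh-phrase is extracted from inside an adjunct island (introduced by "while"), which blocks movement.
In B, the extraction path crosses only that-complement boundaries, which are transparent.
So B is grammatical.

B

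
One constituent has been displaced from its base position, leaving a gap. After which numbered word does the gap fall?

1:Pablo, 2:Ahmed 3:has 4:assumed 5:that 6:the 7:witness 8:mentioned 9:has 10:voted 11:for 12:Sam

8

The displaced element is "Pablo" (word 1).
It is linked across 2 clause boundaries (that → Ø).
It functions as the subject of "voted", so the gap sits immediately after word 8 ("mentioned").
Base order: Ahmed has assumed that the witness mentioned Pablo has voted for Sam.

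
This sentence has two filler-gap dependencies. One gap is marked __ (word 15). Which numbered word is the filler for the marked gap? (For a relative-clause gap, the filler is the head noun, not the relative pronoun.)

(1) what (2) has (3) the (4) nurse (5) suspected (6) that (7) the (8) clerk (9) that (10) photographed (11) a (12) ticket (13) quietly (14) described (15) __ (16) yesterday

1

The marked gap is the direct object of "described".
Its filler is the fronted wh-phrase "what", at word 1.
(The other dependency links word 8 to a gap after word 9.)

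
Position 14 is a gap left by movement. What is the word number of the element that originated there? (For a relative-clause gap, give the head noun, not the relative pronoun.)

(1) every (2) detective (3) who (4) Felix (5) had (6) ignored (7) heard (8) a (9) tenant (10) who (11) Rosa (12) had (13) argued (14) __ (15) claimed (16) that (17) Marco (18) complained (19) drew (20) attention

The gap at 14 is the subject of "claimed", inside a relative clause.
The relative pronoun is "who" (word 10); it is bound by the head noun immediately before it.
Its filler is the head noun "tenant", at word 9.

9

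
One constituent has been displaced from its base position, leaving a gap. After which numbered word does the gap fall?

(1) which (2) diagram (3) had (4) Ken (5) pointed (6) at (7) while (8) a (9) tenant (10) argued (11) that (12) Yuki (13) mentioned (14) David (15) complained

6

The displaced element is "which diagram" (word 2).
It functions as the object of the preposition "at" of "pointed", so the gap sits immediately after word 6 ("at").
Base order: Ken had pointed at which diagram while a tenant argued that Yuki mentioned David complained.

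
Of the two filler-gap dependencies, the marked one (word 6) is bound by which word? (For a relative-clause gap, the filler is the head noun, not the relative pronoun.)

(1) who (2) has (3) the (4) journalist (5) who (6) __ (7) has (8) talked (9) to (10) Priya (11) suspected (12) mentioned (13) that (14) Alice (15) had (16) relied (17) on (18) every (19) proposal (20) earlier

The marked gap is inside the relative clause, the subject of "talked".
Its filler is the head noun "journalist" (via "who"), at word 4.
(The other dependency links word 1 to a gap after word 11.)

4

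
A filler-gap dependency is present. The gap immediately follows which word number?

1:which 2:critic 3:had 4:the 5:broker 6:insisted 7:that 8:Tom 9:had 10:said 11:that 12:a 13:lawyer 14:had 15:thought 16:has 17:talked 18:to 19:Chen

The displaced element is "which critic" (word 2).
It is linked across 3 clause boundaries (that → that → Ø).
It functions as the subject of "talked", so the gap sits immediately after word 15 ("thought").
Base order: The broker had insisted that Tom had said that a lawyer had thought that which critic has talked to Chen.

15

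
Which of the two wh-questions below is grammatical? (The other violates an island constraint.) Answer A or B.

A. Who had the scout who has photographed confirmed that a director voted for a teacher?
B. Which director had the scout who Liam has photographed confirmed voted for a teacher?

In A, the wh-phrase is extracted from inside a complex-NP island (relative clause) (introduced by "who"), which blocks movement.
In B, the extraction path crosses only that-complement boundaries, which are transparent.
So B is grammatical.

B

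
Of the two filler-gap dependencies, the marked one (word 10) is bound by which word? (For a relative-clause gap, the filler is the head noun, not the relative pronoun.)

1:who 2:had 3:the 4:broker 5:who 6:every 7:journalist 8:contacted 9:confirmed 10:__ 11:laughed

1

The marked gap is the subject of "laughed".
Its filler is the fronted wh-phrase "who", at word 1.
(The other dependency links word 4 to a gap after word 8.)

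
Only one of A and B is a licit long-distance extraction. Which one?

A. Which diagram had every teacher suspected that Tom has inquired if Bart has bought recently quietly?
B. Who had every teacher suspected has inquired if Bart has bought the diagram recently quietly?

In A, the wh-phrase is extracted from inside a wh-island (introduced by "if"), which blocks movement.
In B, the extraction path crosses only that-complement boundaries, which are transparent.
So B is grammatical.

B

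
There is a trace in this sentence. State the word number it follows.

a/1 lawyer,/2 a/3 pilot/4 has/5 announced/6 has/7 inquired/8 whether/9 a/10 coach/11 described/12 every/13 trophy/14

The displaced element is "a lawyer" (word 2).
It is linked across 1 clause boundary (Ø).
It functions as the subject of "inquired", so the gap sits immediately after word 6 ("announced").
Base order: A pilot has announced that a lawyer has inquired whether a coach described every trophy.

6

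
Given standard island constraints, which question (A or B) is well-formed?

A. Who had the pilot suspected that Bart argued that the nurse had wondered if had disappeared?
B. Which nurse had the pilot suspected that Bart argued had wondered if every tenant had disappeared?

B

In A, the wh-phrase is extracted from inside a wh-island (introduced by "if"), which blocks movement.
In B, the extraction path crosses only that-complement boundaries, which are transparent.
So B is grammatical.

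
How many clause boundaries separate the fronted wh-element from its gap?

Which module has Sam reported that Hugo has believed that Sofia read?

2

"which module" is extracted from the object of "read".
Boundaries crossed, outermost first: [that], [that] — 2 in total.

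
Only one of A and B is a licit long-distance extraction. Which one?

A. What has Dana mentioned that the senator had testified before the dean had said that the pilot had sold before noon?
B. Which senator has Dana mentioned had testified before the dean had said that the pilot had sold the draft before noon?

B

In A, the wh-phrase is extracted from inside an adjunct island (introduced by "before"), which blocks movement.
In B, the extraction path crosses only that-complement boundaries, which are transparent.
So B is grammatical.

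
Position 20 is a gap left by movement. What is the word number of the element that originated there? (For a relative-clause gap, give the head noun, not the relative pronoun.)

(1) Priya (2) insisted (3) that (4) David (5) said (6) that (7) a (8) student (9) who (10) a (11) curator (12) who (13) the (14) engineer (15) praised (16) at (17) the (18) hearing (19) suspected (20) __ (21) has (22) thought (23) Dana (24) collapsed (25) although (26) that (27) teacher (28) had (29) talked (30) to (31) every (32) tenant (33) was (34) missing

The gap at 20 is the subject of "thought", inside a relative clause.
The relative pronoun is "who" (word 9); it is bound by the head noun immediately before it.
Its filler is the head noun "student", at word 8.

8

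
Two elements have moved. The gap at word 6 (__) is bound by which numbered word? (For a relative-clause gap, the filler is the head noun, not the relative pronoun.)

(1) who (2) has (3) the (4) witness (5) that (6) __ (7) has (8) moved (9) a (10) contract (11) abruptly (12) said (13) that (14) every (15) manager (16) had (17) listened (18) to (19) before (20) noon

4

The marked gap is inside the relative clause, the subject of "moved".
Its filler is the head noun "witness" (via "that"), at word 4.
(The other dependency links word 1 to a gap after word 18.)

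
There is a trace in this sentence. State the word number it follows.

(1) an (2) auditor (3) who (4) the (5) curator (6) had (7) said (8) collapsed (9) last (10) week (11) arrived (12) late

The displaced element is "an auditor" (word 2).
It is linked across 1 clause boundary (Ø).
It functions as the subject of "collapsed", so the gap sits immediately after word 7 ("said").
Base order: The curator had said that an auditor collapsed last week.

7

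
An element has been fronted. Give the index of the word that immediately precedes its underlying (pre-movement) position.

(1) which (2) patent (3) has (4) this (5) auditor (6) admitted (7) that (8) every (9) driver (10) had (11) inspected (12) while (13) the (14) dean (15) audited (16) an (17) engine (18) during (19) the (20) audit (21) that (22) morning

The displaced element is "which patent" (word 2).
It is linked across 1 clause boundary (that).
It functions as the direct object of "inspected", so the gap sits immediately after word 11 ("inspected").
Base order: This auditor has admitted that every driver had inspected which patent while the dean audited an engine during the audit that morning.

11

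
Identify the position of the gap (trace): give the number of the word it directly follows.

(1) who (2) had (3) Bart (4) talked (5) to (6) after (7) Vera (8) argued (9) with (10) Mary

The displaced element is "who" (word 1).
It functions as the object of the preposition "to" of "talked", so the gap sits immediately after word 5 ("to").
Base order: Bart had talked to who after Vera argued with Mary.

5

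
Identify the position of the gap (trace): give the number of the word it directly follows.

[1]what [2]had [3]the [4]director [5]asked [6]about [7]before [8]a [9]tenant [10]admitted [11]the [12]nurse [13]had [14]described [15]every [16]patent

The displaced element is "what" (word 1).
It functions as the object of the preposition "about" of "asked", so the gap sits immediately after word 6 ("about").
Base order: The director had asked about what before a tenant admitted the nurse had described every patent.

6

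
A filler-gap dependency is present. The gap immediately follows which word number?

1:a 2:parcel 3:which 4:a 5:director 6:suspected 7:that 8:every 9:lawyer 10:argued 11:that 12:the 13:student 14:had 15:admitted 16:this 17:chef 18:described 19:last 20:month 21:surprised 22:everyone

18

The displaced element is "a parcel" (word 2).
It is linked across 3 clause boundaries (that → that → Ø).
It functions as the direct object of "described", so the gap sits immediately after word 18 ("described").
Base order: A director suspected that every lawyer argued that the student had admitted this chef described a parcel last month.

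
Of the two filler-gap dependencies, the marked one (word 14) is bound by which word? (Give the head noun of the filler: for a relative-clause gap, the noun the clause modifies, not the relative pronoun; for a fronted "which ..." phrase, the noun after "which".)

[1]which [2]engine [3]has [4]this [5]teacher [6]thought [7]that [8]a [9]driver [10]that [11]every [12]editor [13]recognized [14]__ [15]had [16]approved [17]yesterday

9

The marked gap is inside the relative clause, the direct object of "recognized".
Its filler is the head noun "driver" (via "that"), at word 9.
(The other dependency links word 2 to a gap after word 16.)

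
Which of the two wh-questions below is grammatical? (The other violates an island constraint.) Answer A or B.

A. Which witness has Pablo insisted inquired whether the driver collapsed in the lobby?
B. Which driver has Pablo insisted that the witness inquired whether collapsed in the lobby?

In B, the wh-phrase is extracted from inside a wh-island (introduced by "whether"), which blocks movement.
In A, the extraction path crosses only that-complement boundaries, which are transparent.
So A is grammatical.

A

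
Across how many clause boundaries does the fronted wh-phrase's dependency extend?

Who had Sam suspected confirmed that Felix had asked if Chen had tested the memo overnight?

"who" is extracted from the subject of "confirmed".
Boundaries crossed, outermost first: [Ø] — 1 in total.

1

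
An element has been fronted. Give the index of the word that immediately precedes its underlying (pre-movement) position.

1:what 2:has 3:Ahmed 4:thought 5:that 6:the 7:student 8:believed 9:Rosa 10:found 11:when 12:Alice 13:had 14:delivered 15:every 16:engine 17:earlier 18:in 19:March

The displaced element is "what" (word 1).
It is linked across 2 clause boundaries (that → Ø).
It functions as the direct object of "found", so the gap sits immediately after word 10 ("found").
Base order: Ahmed has thought that the student believed Rosa found what when Alice had delivered every engine earlier in March.

10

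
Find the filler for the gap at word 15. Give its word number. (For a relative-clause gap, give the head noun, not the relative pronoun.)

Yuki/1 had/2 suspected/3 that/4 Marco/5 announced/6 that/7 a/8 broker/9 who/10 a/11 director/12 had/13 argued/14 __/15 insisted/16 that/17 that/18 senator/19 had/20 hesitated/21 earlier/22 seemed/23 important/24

The gap at 15 is the subject of "insisted", inside a relative clause.
The relative pronoun is "who" (word 10); it is bound by the head noun immediately before it.
Its filler is the head noun "broker", at word 9.

9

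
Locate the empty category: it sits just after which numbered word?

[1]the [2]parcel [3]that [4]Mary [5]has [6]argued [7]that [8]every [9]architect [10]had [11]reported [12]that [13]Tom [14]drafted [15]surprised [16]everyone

14

The displaced element is "the parcel" (word 2).
It is linked across 2 clause boundaries (that → that).
It functions as the direct object of "drafted", so the gap sits immediately after word 14 ("drafted").
Base order: Mary has argued that every architect had reported that Tom drafted the parcel.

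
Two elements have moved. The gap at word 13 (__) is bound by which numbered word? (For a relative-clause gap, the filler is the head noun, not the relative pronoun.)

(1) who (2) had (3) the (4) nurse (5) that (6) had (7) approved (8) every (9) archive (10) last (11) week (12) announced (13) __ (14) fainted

The marked gap is the subject of "fainted".
Its filler is the fronted wh-phrase "who", at word 1.
(The other dependency links word 4 to a gap after word 5.)

1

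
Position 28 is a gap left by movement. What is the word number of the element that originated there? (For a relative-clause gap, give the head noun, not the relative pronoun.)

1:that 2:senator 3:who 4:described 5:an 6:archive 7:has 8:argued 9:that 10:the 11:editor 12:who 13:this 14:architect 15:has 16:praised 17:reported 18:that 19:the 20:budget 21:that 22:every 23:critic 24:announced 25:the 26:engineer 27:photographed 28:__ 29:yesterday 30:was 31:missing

20

The gap at 28 is the object of "photographed", inside a relative clause.
The relative pronoun is "that" (word 21); it is bound by the head noun immediately before it.
Its filler is the head noun "budget", at word 20.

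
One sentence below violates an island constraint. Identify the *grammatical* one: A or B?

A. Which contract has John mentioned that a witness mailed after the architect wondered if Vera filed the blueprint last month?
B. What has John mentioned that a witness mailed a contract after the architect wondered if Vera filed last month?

A

In B, the wh-phrase is extracted from inside an adjunct island (introduced by "after"), which blocks movement.
In A, the extraction path crosses only that-complement boundaries, which are transparent.
So A is grammatical.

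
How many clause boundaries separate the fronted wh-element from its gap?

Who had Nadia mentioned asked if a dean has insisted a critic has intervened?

"who" is extracted from the subject of "asked".
Boundaries crossed, outermost first: [Ø] — 1 in total.

1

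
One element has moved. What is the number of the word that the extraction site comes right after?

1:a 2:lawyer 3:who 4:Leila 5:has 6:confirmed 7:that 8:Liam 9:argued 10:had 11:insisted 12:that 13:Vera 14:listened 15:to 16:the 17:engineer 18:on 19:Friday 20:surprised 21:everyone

The displaced element is "a lawyer" (word 2).
It is linked across 2 clause boundaries (that → Ø).
It functions as the subject of "insisted", so the gap sits immediately after word 9 ("argued").
Base order: Leila has confirmed that Liam argued that a lawyer had insisted that Vera listened to the engineer on Friday.

9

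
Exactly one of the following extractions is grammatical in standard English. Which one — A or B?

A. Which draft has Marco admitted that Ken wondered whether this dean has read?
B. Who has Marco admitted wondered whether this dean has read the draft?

In A, the wh-phrase is extracted from inside a wh-island (introduced by "whether"), which blocks movement.
In B, the extraction path crosses only that-complement boundaries, which are transparent.
So B is grammatical.

B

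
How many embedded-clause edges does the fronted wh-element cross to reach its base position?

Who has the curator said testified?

"who" is extracted from the subject of "testified".
Boundaries crossed, outermost first: [Ø] — 1 in total.

1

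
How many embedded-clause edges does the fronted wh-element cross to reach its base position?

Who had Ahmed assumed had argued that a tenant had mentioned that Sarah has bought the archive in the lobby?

"who" is extracted from the subject of "argued".
Boundaries crossed, outermost first: [Ø] — 1 in total.

1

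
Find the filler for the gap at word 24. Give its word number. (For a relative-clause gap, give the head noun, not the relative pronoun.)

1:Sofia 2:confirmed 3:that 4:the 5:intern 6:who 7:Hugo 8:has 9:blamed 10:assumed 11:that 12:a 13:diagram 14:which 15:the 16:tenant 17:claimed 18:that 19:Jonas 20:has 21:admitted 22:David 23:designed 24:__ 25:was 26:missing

The gap at 24 is the object of "designed", inside a relative clause.
The relative pronoun is "which" (word 14); it is bound by the head noun immediately before it.
Its filler is the head noun "diagram", at word 13.

13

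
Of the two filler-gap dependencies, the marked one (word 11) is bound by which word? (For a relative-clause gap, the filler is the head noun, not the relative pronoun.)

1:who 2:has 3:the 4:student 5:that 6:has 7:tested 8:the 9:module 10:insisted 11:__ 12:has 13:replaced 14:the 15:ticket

The marked gap is the subject of "replaced".
Its filler is the fronted wh-phrase "who", at word 1.
(The other dependency links word 4 to a gap after word 5.)

1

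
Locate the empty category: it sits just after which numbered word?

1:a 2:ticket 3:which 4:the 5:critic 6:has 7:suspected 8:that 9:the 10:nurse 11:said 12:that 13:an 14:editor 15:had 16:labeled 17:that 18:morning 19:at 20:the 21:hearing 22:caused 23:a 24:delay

16

The displaced element is "a ticket" (word 2).
It is linked across 2 clause boundaries (that → that).
It functions as the direct object of "labeled", so the gap sits immediately after word 16 ("labeled").
Base order: The critic has suspected that the nurse said that an editor had labeled a ticket that morning at the hearing.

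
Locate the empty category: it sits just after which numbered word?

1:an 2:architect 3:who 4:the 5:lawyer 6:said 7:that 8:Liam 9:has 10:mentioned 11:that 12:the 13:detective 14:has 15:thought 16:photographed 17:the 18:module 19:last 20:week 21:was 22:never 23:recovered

The displaced element is "an architect" (word 2).
It is linked across 3 clause boundaries (that → that → Ø).
It functions as the subject of "photographed", so the gap sits immediately after word 15 ("thought").
Base order: The lawyer said that Liam has mentioned that the detective has thought that an architect photographed the module last week.

15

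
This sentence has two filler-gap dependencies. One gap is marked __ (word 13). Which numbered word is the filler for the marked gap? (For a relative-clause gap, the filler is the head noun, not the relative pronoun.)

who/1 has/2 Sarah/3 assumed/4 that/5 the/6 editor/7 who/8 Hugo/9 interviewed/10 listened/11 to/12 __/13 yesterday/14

1

The marked gap is the object of the preposition "to" of "listened".
Its filler is the fronted wh-phrase "who", at word 1.
(The other dependency links word 7 to a gap after word 10.)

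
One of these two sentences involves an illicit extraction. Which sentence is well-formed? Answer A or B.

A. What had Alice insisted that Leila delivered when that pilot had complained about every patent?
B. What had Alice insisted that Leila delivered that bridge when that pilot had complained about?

In B, the wh-phrase is extracted from inside an adjunct island (introduced by "when"), which blocks movement.
In A, the extraction path crosses only that-complement boundaries, which are transparent.
So A is grammatical.

A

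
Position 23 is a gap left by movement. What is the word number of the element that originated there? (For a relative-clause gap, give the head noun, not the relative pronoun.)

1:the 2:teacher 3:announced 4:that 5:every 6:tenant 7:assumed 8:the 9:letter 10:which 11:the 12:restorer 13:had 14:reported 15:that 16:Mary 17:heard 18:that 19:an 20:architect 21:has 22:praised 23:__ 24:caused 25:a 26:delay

The gap at 23 is the object of "praised", inside a relative clause.
The relative pronoun is "which" (word 10); it is bound by the head noun immediately before it.
Its filler is the head noun "letter", at word 9.

9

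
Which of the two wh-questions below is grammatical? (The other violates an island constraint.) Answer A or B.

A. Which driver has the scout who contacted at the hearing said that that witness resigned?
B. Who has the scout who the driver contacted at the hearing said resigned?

B

In A, the wh-phrase is extracted from inside a complex-NP island (relative clause) (introduced by "who"), which blocks movement.
In B, the extraction path crosses only that-complement boundaries, which are transparent.
So B is grammatical.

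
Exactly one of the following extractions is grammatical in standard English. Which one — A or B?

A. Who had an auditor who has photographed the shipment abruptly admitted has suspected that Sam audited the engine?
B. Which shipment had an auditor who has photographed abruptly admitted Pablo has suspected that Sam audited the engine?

A

In B, the wh-phrase is extracted from inside a complex-NP island (relative clause) (introduced by "who"), which blocks movement.
In A, the extraction path crosses only that-complement boundaries, which are transparent.
So A is grammatical.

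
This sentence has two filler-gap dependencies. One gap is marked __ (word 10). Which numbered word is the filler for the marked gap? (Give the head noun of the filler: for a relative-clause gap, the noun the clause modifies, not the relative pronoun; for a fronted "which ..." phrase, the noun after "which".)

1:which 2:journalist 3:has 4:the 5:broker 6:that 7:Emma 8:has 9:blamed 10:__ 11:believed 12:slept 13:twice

The marked gap is inside the relative clause, the direct object of "blamed".
Its filler is the head noun "broker" (via "that"), at word 5.
(The other dependency links word 2 to a gap after word 11.)

5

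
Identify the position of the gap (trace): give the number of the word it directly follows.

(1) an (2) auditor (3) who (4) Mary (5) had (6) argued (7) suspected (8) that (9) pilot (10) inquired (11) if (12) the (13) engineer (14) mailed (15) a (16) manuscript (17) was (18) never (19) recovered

6

The displaced element is "an auditor" (word 2).
It is linked across 1 clause boundary (Ø).
It functions as the subject of "suspected", so the gap sits immediately after word 6 ("argued").
Base order: Mary had argued that an auditor suspected that pilot inquired if the engineer mailed a manuscript.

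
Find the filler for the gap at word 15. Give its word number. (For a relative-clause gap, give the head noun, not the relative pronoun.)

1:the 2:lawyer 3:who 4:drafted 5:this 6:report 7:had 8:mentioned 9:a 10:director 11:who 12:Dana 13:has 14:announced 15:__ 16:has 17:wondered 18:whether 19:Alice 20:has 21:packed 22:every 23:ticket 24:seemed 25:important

The gap at 15 is the subject of "wondered", inside a relative clause.
The relative pronoun is "who" (word 11); it is bound by the head noun immediately before it.
Its filler is the head noun "director", at word 10.

10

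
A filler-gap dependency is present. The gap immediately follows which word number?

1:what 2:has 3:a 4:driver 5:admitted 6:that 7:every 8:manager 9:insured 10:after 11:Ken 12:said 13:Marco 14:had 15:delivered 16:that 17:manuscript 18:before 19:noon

The displaced element is "what" (word 1).
It is linked across 1 clause boundary (that).
It functions as the direct object of "insured", so the gap sits immediately after word 9 ("insured").
Base order: A driver has admitted that every manager insured what after Ken said Marco had delivered that manuscript before noon.

9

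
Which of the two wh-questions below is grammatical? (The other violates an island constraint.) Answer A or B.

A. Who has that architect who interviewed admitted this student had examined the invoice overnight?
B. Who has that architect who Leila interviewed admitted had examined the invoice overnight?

In A, the wh-phrase is extracted from inside a complex-NP island (relative clause) (introduced by "who"), which blocks movement.
In B, the extraction path crosses only that-complement boundaries, which are transparent.
So B is grammatical.

B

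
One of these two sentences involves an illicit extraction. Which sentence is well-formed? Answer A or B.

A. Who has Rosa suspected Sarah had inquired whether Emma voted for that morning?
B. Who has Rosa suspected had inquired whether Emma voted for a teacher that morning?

In A, the wh-phrase is extracted from inside a wh-island (introduced by "whether"), which blocks movement.
In B, the extraction path crosses only that-complement boundaries, which are transparent.
So B is grammatical.

B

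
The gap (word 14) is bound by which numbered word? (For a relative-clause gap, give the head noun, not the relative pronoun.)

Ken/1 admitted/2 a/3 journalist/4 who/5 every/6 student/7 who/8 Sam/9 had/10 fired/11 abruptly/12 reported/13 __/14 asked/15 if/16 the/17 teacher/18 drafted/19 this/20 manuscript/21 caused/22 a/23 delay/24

4

The gap at 14 is the subject of "asked", inside a relative clause.
The relative pronoun is "who" (word 5); it is bound by the head noun immediately before it.
Its filler is the head noun "journalist", at word 4.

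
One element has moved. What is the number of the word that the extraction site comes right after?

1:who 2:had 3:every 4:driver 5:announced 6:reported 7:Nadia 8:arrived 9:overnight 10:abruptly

The displaced element is "who" (word 1).
It is linked across 1 clause boundary (Ø).
It functions as the subject of "reported", so the gap sits immediately after word 5 ("announced").
Base order: Every driver had announced who reported Nadia arrived overnight abruptly.

5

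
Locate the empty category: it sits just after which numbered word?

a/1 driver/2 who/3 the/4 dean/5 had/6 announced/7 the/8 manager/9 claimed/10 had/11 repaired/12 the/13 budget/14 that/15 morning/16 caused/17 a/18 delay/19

10

The displaced element is "a driver" (word 2).
It is linked across 2 clause boundaries (Ø → Ø).
It functions as the subject of "repaired", so the gap sits immediately after word 10 ("claimed").
Base order: The dean had announced the manager claimed that a driver had repaired the budget that morning.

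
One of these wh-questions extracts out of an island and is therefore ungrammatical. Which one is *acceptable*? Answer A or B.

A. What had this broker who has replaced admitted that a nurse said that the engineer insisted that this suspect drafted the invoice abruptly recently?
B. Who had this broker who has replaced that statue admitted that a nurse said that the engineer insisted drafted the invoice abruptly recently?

B

In A, the wh-phrase is extracted from inside a complex-NP island (relative clause) (introduced by "who"), which blocks movement.
In B, the extraction path crosses only that-complement boundaries, which are transparent.
So B is grammatical.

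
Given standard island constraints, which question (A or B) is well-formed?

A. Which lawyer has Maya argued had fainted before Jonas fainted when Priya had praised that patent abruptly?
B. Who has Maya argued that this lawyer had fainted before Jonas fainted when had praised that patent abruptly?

A

In B, the wh-phrase is extracted from inside an adjunct island (introduced by "before"), which blocks movement.
In A, the extraction path crosses only that-complement boundaries, which are transparent.
So A is grammatical.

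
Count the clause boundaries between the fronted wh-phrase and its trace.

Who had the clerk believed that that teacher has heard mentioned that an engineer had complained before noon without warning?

2

"who" is extracted from the subject of "mentioned".
Boundaries crossed, outermost first: [that], [Ø] — 2 in total.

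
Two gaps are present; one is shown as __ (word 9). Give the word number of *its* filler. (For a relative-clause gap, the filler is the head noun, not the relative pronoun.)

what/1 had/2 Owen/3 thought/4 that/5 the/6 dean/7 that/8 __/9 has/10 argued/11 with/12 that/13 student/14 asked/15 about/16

The marked gap is inside the relative clause, the subject of "argued".
Its filler is the head noun "dean" (via "that"), at word 7.
(The other dependency links word 1 to a gap after word 16.)

7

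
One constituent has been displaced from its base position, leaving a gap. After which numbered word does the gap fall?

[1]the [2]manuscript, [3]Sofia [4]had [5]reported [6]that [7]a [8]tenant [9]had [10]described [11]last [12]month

The displaced element is "the manuscript" (word 2).
It is linked across 1 clause boundary (that).
It functions as the direct object of "described", so the gap sits immediately after word 10 ("described").
Base order: Sofia had reported that a tenant had described the manuscript last month.

10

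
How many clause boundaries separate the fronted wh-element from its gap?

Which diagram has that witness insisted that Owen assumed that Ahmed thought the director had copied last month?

3

"which diagram" is extracted from the object of "copied".
Boundaries crossed, outermost first: [that], [that], [Ø] — 3 in total.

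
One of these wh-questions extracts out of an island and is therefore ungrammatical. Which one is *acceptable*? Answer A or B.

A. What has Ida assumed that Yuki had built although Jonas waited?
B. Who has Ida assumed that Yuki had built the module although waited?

A

In B, the wh-phrase is extracted from inside an adjunct island (introduced by "although"), which blocks movement.
In A, the extraction path crosses only that-complement boundaries, which are transparent.
So A is grammatical.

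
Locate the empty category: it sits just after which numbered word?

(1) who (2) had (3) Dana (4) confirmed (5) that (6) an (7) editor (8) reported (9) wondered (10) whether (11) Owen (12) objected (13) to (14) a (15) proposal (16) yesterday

The displaced element is "who" (word 1).
It is linked across 2 clause boundaries (that → Ø).
It functions as the subject of "wondered", so the gap sits immediately after word 8 ("reported").
Base order: Dana had confirmed that an editor reported who wondered whether Owen objected to a proposal yesterday.

8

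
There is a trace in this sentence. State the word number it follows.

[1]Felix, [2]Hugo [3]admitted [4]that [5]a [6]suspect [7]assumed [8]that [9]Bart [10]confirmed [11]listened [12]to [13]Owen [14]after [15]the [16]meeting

The displaced element is "Felix" (word 1).
It is linked across 3 clause boundaries (that → that → Ø).
It functions as the subject of "listened", so the gap sits immediately after word 10 ("confirmed").
Base order: Hugo admitted that a suspect assumed that Bart confirmed that Felix listened to Owen after the meeting.

10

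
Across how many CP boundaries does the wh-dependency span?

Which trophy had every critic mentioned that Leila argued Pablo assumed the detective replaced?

3

"which trophy" is extracted from the object of "replaced".
Boundaries crossed, outermost first: [that], [Ø], [Ø] — 3 in total.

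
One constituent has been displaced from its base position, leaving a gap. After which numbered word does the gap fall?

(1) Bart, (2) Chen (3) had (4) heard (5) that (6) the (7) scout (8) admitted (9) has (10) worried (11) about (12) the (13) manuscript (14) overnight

8

The displaced element is "Bart" (word 1).
It is linked across 2 clause boundaries (that → Ø).
It functions as the subject of "worried", so the gap sits immediately after word 8 ("admitted").
Base order: Chen had heard that the scout admitted that Bart has worried about the manuscript overnight.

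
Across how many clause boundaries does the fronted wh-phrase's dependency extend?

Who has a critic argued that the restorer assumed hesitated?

2

"who" is extracted from the subject of "hesitated".
Boundaries crossed, outermost first: [that], [Ø] — 2 in total.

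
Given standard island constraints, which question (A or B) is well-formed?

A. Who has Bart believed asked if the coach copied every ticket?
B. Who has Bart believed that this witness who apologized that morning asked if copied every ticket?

In B, the wh-phrase is extracted from inside a wh-island (introduced by "if"), which blocks movement.
In A, the extraction path crosses only that-complement boundaries, which are transparent.
So A is grammatical.

A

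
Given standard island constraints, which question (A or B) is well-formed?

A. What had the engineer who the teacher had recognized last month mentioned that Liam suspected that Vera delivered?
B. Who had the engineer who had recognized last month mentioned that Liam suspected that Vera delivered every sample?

A

In B, the wh-phrase is extracted from inside a complex-NP island (relative clause) (introduced by "who"), which blocks movement.
In A, the extraction path crosses only that-complement boundaries, which are transparent.
So A is grammatical.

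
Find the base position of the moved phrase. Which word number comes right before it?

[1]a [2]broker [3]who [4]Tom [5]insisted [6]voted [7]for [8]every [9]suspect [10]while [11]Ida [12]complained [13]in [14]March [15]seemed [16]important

The displaced element is "a broker" (word 2).
It is linked across 1 clause boundary (Ø).
It functions as the subject of "voted", so the gap sits immediately after word 5 ("insisted").
Base order: Tom insisted that a broker voted for every suspect while Ida complained in March.

5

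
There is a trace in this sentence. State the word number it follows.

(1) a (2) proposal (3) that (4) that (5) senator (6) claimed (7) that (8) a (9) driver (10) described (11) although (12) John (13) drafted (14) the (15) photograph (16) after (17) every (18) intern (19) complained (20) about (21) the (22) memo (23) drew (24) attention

10

The displaced element is "a proposal" (word 2).
It is linked across 1 clause boundary (that).
It functions as the direct object of "described", so the gap sits immediately after word 10 ("described").
Base order: That senator claimed that a driver described a proposal although John drafted the photograph after every intern complained about the memo.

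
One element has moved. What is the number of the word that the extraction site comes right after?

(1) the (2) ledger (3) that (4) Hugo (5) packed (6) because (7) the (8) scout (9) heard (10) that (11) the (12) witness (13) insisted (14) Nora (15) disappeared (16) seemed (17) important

The displaced element is "the ledger" (word 2).
It functions as the direct object of "packed", so the gap sits immediately after word 5 ("packed").
Base order: Hugo packed the ledger because the scout heard that the witness insisted Nora disappeared.

5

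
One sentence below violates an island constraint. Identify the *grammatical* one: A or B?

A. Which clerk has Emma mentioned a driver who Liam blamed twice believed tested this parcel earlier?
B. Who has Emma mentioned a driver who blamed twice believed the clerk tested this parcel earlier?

A

In B, the wh-phrase is extracted from inside a complex-NP island (relative clause) (introduced by "who"), which blocks movement.
In A, the extraction path crosses only that-complement boundaries, which are transparent.
So A is grammatical.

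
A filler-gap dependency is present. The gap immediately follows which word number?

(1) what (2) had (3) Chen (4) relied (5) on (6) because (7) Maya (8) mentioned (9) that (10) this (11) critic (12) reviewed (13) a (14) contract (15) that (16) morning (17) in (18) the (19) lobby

The displaced element is "what" (word 1).
It functions as the object of the preposition "on" of "relied", so the gap sits immediately after word 5 ("on").
Base order: Chen had relied on what because Maya mentioned that this critic reviewed a contract that morning in the lobby.

5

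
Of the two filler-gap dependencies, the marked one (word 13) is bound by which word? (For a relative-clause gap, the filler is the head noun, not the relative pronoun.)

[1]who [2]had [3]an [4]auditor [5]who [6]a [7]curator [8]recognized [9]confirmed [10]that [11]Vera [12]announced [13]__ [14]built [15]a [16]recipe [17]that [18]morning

The marked gap is the subject of "built".
Its filler is the fronted wh-phrase "who", at word 1.
(The other dependency links word 4 to a gap after word 8.)

1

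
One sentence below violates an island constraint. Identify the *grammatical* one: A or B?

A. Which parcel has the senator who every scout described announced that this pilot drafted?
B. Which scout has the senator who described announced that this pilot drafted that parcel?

In B, the wh-phrase is extracted from inside a complex-NP island (relative clause) (introduced by "who"), which blocks movement.
In A, the extraction path crosses only that-complement boundaries, which are transparent.
So A is grammatical.

A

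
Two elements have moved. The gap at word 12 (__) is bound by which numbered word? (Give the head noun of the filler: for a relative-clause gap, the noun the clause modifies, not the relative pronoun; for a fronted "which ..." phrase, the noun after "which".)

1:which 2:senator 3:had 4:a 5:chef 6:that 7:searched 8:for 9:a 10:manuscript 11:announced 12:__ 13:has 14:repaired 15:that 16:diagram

The marked gap is the subject of "repaired".
Its filler is the fronted wh-phrase "which senator", at word 2.
(The other dependency links word 5 to a gap after word 6.)

2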